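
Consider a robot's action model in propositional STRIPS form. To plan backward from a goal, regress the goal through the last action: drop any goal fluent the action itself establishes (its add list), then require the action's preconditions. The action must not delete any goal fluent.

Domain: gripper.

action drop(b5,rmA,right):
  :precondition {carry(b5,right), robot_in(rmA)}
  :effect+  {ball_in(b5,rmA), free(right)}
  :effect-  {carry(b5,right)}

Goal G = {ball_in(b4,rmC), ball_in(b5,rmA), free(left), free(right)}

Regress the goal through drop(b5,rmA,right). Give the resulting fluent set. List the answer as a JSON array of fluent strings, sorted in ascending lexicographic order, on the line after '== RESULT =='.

Compute (G \ add) ∪ pre:
  G ∩ del = {}  (empty — regression defined)
  G \ add = {ball_in(b4,rmC), ball_in(b5,rmA), free(left), free(right)} \ {ball_in(b5,rmA), free(right)} = {ball_in(b4,rmC), free(left)}
  ∪ pre   = {ball_in(b4,rmC), free(left)} ∪ {carry(b5,right), robot_in(rmA)}
          = {ball_in(b4,rmC), carry(b5,right), free(left), robot_in(rmA)}

== RESULT ==
["ball_in(b4,rmC)", "carry(b5,right)", "free(left)", "robot_in(rmA)"]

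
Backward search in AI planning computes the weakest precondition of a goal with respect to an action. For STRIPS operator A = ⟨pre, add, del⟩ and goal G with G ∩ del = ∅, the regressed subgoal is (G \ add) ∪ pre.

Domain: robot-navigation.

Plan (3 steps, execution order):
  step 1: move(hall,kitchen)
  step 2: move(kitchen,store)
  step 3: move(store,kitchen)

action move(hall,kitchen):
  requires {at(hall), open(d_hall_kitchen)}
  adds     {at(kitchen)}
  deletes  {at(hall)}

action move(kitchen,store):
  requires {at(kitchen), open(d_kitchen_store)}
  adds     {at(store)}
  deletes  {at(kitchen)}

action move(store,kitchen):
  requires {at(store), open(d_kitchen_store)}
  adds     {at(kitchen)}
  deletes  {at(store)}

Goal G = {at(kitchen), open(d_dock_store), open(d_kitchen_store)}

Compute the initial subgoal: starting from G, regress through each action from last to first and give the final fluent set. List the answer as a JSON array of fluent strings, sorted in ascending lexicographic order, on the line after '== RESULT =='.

Work backward from the goal:
  through step 3 (move(store,kitchen)): drop {at(kitchen)}, keep {open(d_dock_store), open(d_kitchen_store)}, require {at(store), open(d_kitchen_store)}
    → {at(store), open(d_dock_store), open(d_kitchen_store)}
  through step 2 (move(kitchen,store)): drop {at(store)}, keep {open(d_dock_store), open(d_kitchen_store)}, require {at(kitchen), open(d_kitchen_store)}
    → {at(kitchen), open(d_dock_store), open(d_kitchen_store)}
  through step 1 (move(hall,kitchen)): drop {at(kitchen)}, keep {open(d_dock_store), open(d_kitchen_store)}, require {at(hall), open(d_hall_kitchen)}
    → {at(hall), open(d_dock_store), open(d_hall_kitchen), open(d_kitchen_store)}

== RESULT ==
["at(hall)", "open(d_dock_store)", "open(d_hall_kitchen)", "open(d_kitchen_store)"]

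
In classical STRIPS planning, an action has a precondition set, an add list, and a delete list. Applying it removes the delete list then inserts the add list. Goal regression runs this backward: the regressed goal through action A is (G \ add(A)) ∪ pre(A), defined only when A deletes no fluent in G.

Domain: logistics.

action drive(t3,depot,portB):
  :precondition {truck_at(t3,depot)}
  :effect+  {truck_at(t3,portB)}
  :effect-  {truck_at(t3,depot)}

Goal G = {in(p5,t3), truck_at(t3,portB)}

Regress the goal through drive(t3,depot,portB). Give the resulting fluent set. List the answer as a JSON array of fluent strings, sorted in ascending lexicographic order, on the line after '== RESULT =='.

Regress:
  G ∩ del = {}  (empty — regression defined)
  G \ add = {in(p5,t3), truck_at(t3,portB)} \ {truck_at(t3,portB)} = {in(p5,t3)}
  ∪ pre   = {in(p5,t3)} ∪ {truck_at(t3,depot)}
          = {in(p5,t3), truck_at(t3,depot)}

== RESULT ==
["in(p5,t3)", "truck_at(t3,depot)"]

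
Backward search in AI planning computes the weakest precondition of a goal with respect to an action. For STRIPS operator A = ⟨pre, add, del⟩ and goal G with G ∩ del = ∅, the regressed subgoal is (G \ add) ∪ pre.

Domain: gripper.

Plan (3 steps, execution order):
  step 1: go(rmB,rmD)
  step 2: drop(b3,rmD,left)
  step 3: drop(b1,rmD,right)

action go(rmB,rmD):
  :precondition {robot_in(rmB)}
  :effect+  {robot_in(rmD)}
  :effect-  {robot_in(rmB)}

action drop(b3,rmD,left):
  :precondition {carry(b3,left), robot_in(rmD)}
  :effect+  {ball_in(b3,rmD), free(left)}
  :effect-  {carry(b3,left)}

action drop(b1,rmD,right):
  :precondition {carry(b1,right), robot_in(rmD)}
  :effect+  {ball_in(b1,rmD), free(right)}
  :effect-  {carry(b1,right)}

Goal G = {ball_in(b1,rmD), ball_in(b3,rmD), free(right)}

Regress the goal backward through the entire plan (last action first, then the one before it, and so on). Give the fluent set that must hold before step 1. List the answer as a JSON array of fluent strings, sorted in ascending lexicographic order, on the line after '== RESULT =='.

Regress step by step:
  through step 3 (drop(b1,rmD,right)): drop {ball_in(b1,rmD), free(right)}, keep {ball_in(b3,rmD)}, require {carry(b1,right), robot_in(rmD)}
    → {ball_in(b3,rmD), carry(b1,right), robot_in(rmD)}
  through step 2 (drop(b3,rmD,left)): drop {ball_in(b3,rmD)}, keep {carry(b1,right), robot_in(rmD)}, require {carry(b3,left), robot_in(rmD)}
    → {carry(b1,right), carry(b3,left), robot_in(rmD)}
  through step 1 (go(rmB,rmD)): drop {robot_in(rmD)}, keep {carry(b1,right), carry(b3,left)}, require {robot_in(rmB)}
    → {carry(b1,right), carry(b3,left), robot_in(rmB)}

== RESULT ==
["carry(b1,right)", "carry(b3,left)", "robot_in(rmB)"]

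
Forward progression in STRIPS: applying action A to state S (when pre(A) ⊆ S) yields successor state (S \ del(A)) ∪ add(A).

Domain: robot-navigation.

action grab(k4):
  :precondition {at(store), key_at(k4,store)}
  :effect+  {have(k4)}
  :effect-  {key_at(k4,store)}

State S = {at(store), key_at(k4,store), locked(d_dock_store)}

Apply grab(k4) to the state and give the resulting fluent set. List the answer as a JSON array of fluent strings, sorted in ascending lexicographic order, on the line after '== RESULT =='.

Progress:
  pre ⊆ S: {at(store), key_at(k4,store)} ⊆ S  — applicable
  S \ del = {at(store), locked(d_dock_store)}
  ∪ add   = {at(store), have(k4), locked(d_dock_store)}

== RESULT ==
["at(store)", "have(k4)", "locked(d_dock_store)"]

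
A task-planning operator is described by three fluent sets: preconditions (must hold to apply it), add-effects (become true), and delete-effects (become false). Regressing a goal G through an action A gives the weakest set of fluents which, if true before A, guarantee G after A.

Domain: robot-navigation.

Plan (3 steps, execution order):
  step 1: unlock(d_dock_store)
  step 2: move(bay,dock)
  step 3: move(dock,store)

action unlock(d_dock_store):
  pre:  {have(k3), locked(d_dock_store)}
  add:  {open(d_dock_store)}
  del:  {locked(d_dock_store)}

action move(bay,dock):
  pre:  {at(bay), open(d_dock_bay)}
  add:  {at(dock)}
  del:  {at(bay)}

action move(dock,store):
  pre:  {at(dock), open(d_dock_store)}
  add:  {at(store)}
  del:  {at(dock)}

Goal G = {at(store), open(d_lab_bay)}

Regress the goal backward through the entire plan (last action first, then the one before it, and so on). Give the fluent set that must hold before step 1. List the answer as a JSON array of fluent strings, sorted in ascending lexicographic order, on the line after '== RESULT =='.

Work backward from the goal:
  through step 3 (move(dock,store)): drop {at(store)}, keep {open(d_lab_bay)}, require {at(dock), open(d_dock_store)}
    → {at(dock), open(d_dock_store), open(d_lab_bay)}
  through step 2 (move(bay,dock)): drop {at(dock)}, keep {open(d_dock_store), open(d_lab_bay)}, require {at(bay), open(d_dock_bay)}
    → {at(bay), open(d_dock_bay), open(d_dock_store), open(d_lab_bay)}
  through step 1 (unlock(d_dock_store)): drop {open(d_dock_store)}, keep {at(bay), open(d_dock_bay), open(d_lab_bay)}, require {have(k3), locked(d_dock_store)}
    → {at(bay), have(k3), locked(d_dock_store), open(d_dock_bay), open(d_lab_bay)}

== RESULT ==
["at(bay)", "have(k3)", "locked(d_dock_store)", "open(d_dock_bay)", "open(d_lab_bay)"]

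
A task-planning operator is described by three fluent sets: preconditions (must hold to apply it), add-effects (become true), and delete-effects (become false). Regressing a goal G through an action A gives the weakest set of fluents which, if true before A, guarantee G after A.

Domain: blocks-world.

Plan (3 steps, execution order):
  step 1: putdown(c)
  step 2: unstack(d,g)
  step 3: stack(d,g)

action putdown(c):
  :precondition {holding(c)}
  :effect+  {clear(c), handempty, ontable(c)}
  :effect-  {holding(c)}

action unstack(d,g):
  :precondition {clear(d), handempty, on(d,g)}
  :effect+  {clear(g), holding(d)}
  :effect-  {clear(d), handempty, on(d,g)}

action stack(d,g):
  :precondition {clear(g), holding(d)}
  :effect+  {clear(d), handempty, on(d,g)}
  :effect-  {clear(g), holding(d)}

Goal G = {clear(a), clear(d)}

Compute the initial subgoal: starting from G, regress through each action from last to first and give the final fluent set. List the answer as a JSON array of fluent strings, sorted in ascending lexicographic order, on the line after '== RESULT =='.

Regress step by step:
  through step 3 (stack(d,g)): drop {clear(d)}, keep {clear(a)}, require {clear(g), holding(d)}
    → {clear(a), clear(g), holding(d)}
  through step 2 (unstack(d,g)): drop {clear(g), holding(d)}, keep {clear(a)}, require {clear(d), handempty, on(d,g)}
    → {clear(a), clear(d), handempty, on(d,g)}
  through step 1 (putdown(c)): drop {handempty}, keep {clear(a), clear(d), on(d,g)}, require {holding(c)}
    → {clear(a), clear(d), holding(c), on(d,g)}

== RESULT ==
["clear(a)", "clear(d)", "holding(c)", "on(d,g)"]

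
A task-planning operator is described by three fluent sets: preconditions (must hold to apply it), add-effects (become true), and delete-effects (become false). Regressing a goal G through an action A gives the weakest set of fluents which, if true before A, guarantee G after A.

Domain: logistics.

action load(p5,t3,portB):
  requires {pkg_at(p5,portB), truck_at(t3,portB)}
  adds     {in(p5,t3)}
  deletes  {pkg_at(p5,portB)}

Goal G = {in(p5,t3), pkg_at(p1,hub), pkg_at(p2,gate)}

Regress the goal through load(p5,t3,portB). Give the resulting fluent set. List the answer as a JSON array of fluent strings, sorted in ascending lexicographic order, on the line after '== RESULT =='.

Regress:
  G ∩ del = {}  (empty — regression defined)
  G \ add = {in(p5,t3), pkg_at(p1,hub), pkg_at(p2,gate)} \ {in(p5,t3)} = {pkg_at(p1,hub), pkg_at(p2,gate)}
  ∪ pre   = {pkg_at(p1,hub), pkg_at(p2,gate)} ∪ {pkg_at(p5,portB), truck_at(t3,portB)}
          = {pkg_at(p1,hub), pkg_at(p2,gate), pkg_at(p5,portB), truck_at(t3,portB)}

== RESULT ==
["pkg_at(p1,hub)", "pkg_at(p2,gate)", "pkg_at(p5,portB)", "truck_at(t3,portB)"]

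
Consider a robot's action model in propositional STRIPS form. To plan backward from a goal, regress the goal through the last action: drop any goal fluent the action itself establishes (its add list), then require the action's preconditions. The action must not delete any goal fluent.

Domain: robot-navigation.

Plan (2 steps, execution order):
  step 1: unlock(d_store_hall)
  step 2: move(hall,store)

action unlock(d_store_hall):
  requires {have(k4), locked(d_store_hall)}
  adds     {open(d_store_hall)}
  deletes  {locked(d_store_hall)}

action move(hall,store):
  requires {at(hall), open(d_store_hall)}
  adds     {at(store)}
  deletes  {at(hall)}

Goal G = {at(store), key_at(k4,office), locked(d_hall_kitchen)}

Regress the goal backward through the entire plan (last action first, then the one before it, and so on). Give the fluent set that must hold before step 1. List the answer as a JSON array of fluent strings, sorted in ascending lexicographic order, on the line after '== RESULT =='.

Regress step by step:
  through step 2 (move(hall,store)): drop {at(store)}, keep {key_at(k4,office), locked(d_hall_kitchen)}, require {at(hall), open(d_store_hall)}
    → {at(hall), key_at(k4,office), locked(d_hall_kitchen), open(d_store_hall)}
  through step 1 (unlock(d_store_hall)): drop {open(d_store_hall)}, keep {at(hall), key_at(k4,office), locked(d_hall_kitchen)}, require {have(k4), locked(d_store_hall)}
    → {at(hall), have(k4), key_at(k4,office), locked(d_hall_kitchen), locked(d_store_hall)}

== RESULT ==
["at(hall)", "have(k4)", "key_at(k4,office)", "locked(d_hall_kitchen)", "locked(d_store_hall)"]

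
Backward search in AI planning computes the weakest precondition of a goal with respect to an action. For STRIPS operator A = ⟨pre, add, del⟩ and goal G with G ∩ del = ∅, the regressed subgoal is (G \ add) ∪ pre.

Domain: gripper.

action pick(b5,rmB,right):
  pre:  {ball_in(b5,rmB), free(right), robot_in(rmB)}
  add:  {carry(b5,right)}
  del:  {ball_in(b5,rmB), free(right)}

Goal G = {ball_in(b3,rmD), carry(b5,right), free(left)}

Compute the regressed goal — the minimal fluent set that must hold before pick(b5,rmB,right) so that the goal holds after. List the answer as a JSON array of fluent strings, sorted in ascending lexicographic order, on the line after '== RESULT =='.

Compute (G \ add) ∪ pre:
  G ∩ del = {}  (empty — regression defined)
  G \ add = {ball_in(b3,rmD), carry(b5,right), free(left)} \ {carry(b5,right)} = {ball_in(b3,rmD), free(left)}
  ∪ pre   = {ball_in(b3,rmD), free(left)} ∪ {ball_in(b5,rmB), free(right), robot_in(rmB)}
          = {ball_in(b3,rmD), ball_in(b5,rmB), free(left), free(right), robot_in(rmB)}

== RESULT ==
["ball_in(b3,rmD)", "ball_in(b5,rmB)", "free(left)", "free(right)", "robot_in(rmB)"]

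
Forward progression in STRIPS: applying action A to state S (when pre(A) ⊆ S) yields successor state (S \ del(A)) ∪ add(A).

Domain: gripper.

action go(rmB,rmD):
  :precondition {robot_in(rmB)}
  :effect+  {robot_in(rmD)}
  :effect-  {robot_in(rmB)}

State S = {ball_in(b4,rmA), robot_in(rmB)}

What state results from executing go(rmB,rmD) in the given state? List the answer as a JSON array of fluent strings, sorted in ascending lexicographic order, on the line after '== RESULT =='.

Progress:
  pre ⊆ S: {robot_in(rmB)} ⊆ S  — applicable
  S \ del = {ball_in(b4,rmA)}
  ∪ add   = {ball_in(b4,rmA), robot_in(rmD)}

== RESULT ==
["ball_in(b4,rmA)", "robot_in(rmD)"]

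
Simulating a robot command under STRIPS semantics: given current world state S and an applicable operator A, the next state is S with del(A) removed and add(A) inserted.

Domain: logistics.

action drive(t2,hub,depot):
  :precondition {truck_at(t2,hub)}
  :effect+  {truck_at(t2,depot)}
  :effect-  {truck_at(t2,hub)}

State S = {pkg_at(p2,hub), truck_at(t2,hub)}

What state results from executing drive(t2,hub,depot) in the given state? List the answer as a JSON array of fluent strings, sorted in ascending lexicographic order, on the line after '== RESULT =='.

Compute (S \ del) ∪ add:
  pre ⊆ S: {truck_at(t2,hub)} ⊆ S  — applicable
  S \ del = {pkg_at(p2,hub)}
  ∪ add   = {pkg_at(p2,hub), truck_at(t2,depot)}

== RESULT ==
["pkg_at(p2,hub)", "truck_at(t2,depot)"]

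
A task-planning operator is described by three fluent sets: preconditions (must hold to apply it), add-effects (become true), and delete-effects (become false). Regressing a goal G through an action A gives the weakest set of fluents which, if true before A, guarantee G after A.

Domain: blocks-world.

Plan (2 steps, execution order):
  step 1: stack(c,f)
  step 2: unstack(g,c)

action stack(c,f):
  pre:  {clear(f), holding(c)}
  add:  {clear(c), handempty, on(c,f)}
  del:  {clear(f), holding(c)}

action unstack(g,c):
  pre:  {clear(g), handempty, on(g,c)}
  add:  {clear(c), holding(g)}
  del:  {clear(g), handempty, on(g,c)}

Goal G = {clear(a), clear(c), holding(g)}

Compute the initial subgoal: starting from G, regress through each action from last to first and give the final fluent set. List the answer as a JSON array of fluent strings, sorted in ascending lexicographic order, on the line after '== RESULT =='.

Regress step by step:
  through step 2 (unstack(g,c)): drop {clear(c), holding(g)}, keep {clear(a)}, require {clear(g), handempty, on(g,c)}
    → {clear(a), clear(g), handempty, on(g,c)}
  through step 1 (stack(c,f)): drop {handempty}, keep {clear(a), clear(g), on(g,c)}, require {clear(f), holding(c)}
    → {clear(a), clear(f), clear(g), holding(c), on(g,c)}

== RESULT ==
["clear(a)", "clear(f)", "clear(g)", "holding(c)", "on(g,c)"]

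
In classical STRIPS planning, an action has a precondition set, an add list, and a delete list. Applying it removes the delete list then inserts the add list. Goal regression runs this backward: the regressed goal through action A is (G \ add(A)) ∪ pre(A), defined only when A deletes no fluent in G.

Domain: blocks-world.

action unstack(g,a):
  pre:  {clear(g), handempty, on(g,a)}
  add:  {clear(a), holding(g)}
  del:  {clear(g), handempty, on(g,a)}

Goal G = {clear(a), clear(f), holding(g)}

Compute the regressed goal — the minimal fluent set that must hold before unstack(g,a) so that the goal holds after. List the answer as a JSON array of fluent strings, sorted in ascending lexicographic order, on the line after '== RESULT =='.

Regress:
  G ∩ del = {}  (empty — regression defined)
  G \ add = {clear(a), clear(f), holding(g)} \ {clear(a), holding(g)} = {clear(f)}
  ∪ pre   = {clear(f)} ∪ {clear(g), handempty, on(g,a)}
          = {clear(f), clear(g), handempty, on(g,a)}

== RESULT ==
["clear(f)", "clear(g)", "handempty", "on(g,a)"]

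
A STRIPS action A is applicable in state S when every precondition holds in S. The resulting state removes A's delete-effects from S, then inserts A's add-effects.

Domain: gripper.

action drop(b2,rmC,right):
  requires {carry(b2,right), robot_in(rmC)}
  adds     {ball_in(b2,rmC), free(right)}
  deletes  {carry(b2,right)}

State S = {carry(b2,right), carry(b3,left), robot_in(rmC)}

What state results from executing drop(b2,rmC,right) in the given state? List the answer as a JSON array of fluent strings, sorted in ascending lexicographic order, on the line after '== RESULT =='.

Compute (S \ del) ∪ add:
  pre ⊆ S: {carry(b2,right), robot_in(rmC)} ⊆ S  — applicable
  S \ del = {carry(b3,left), robot_in(rmC)}
  ∪ add   = {ball_in(b2,rmC), carry(b3,left), free(right), robot_in(rmC)}

== RESULT ==
["ball_in(b2,rmC)", "carry(b3,left)", "free(right)", "robot_in(rmC)"]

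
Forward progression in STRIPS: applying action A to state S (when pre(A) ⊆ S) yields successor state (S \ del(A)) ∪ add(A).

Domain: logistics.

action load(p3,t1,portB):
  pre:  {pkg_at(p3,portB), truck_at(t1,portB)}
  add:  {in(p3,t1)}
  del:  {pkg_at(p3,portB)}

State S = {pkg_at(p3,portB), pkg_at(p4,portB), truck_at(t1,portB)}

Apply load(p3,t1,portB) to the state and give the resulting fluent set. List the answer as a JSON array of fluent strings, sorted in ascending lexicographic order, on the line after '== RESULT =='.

Compute (S \ del) ∪ add:
  pre ⊆ S: {pkg_at(p3,portB), truck_at(t1,portB)} ⊆ S  — applicable
  S \ del = {pkg_at(p4,portB), truck_at(t1,portB)}
  ∪ add   = {in(p3,t1), pkg_at(p4,portB), truck_at(t1,portB)}

== RESULT ==
["in(p3,t1)", "pkg_at(p4,portB)", "truck_at(t1,portB)"]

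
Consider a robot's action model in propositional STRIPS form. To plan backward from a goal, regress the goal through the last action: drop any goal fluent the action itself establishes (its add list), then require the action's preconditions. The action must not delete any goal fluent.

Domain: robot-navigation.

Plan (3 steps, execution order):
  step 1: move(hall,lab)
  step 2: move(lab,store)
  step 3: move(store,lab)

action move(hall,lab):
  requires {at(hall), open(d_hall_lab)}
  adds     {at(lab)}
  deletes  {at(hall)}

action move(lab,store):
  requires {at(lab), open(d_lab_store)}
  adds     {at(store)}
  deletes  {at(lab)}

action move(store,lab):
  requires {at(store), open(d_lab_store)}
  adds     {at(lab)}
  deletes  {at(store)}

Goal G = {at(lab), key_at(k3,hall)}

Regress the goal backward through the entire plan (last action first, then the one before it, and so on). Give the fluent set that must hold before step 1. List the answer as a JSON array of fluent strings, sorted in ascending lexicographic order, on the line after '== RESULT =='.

Work backward from the goal:
  through step 3 (move(store,lab)): drop {at(lab)}, keep {key_at(k3,hall)}, require {at(store), open(d_lab_store)}
    → {at(store), key_at(k3,hall), open(d_lab_store)}
  through step 2 (move(lab,store)): drop {at(store)}, keep {key_at(k3,hall), open(d_lab_store)}, require {at(lab), open(d_lab_store)}
    → {at(lab), key_at(k3,hall), open(d_lab_store)}
  through step 1 (move(hall,lab)): drop {at(lab)}, keep {key_at(k3,hall), open(d_lab_store)}, require {at(hall), open(d_hall_lab)}
    → {at(hall), key_at(k3,hall), open(d_hall_lab), open(d_lab_store)}

== RESULT ==
["at(hall)", "key_at(k3,hall)", "open(d_hall_lab)", "open(d_lab_store)"]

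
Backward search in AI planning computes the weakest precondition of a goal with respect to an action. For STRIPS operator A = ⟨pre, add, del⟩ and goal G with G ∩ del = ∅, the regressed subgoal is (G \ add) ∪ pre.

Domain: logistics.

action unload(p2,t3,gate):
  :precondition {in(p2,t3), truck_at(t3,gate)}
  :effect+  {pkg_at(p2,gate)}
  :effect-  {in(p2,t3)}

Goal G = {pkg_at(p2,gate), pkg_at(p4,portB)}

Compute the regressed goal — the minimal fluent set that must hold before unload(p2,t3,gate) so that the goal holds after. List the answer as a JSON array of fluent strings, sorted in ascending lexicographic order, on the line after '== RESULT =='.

Compute (G \ add) ∪ pre:
  G ∩ del = {}  (empty — regression defined)
  G \ add = {pkg_at(p2,gate), pkg_at(p4,portB)} \ {pkg_at(p2,gate)} = {pkg_at(p4,portB)}
  ∪ pre   = {pkg_at(p4,portB)} ∪ {in(p2,t3), truck_at(t3,gate)}
          = {in(p2,t3), pkg_at(p4,portB), truck_at(t3,gate)}

== RESULT ==
["in(p2,t3)", "pkg_at(p4,portB)", "truck_at(t3,gate)"]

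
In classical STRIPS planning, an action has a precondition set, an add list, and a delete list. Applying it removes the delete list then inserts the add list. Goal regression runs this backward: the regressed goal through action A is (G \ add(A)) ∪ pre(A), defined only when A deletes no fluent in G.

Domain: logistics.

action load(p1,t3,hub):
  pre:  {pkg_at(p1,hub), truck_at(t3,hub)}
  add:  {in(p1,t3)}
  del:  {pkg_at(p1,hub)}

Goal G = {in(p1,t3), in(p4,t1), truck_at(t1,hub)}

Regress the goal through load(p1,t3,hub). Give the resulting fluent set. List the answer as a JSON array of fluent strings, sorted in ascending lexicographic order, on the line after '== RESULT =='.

Regress:
  G ∩ del = {}  (empty — regression defined)
  G \ add = {in(p1,t3), in(p4,t1), truck_at(t1,hub)} \ {in(p1,t3)} = {in(p4,t1), truck_at(t1,hub)}
  ∪ pre   = {in(p4,t1), truck_at(t1,hub)} ∪ {pkg_at(p1,hub), truck_at(t3,hub)}
          = {in(p4,t1), pkg_at(p1,hub), truck_at(t1,hub), truck_at(t3,hub)}

== RESULT ==
["in(p4,t1)", "pkg_at(p1,hub)", "truck_at(t1,hub)", "truck_at(t3,hub)"]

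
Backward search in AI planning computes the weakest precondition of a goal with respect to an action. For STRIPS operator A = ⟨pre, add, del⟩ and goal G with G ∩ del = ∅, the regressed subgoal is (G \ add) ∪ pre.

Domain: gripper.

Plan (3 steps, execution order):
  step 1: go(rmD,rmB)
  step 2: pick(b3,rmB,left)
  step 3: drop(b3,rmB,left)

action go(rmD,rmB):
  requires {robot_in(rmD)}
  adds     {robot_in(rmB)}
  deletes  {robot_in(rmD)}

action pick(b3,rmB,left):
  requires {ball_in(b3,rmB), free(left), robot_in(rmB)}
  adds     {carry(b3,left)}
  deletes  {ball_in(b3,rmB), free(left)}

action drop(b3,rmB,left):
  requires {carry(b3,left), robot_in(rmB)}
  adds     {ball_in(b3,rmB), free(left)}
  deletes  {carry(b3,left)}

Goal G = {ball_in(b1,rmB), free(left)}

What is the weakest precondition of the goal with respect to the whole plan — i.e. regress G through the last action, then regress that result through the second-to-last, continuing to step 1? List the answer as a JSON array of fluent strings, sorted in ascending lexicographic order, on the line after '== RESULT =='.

Work backward from the goal:
  through step 3 (drop(b3,rmB,left)): drop {free(left)}, keep {ball_in(b1,rmB)}, require {carry(b3,left), robot_in(rmB)}
    → {ball_in(b1,rmB), carry(b3,left), robot_in(rmB)}
  through step 2 (pick(b3,rmB,left)): drop {carry(b3,left)}, keep {ball_in(b1,rmB), robot_in(rmB)}, require {ball_in(b3,rmB), free(left), robot_in(rmB)}
    → {ball_in(b1,rmB), ball_in(b3,rmB), free(left), robot_in(rmB)}
  through step 1 (go(rmD,rmB)): drop {robot_in(rmB)}, keep {ball_in(b1,rmB), ball_in(b3,rmB), free(left)}, require {robot_in(rmD)}
    → {ball_in(b1,rmB), ball_in(b3,rmB), free(left), robot_in(rmD)}

== RESULT ==
["ball_in(b1,rmB)", "ball_in(b3,rmB)", "free(left)", "robot_in(rmD)"]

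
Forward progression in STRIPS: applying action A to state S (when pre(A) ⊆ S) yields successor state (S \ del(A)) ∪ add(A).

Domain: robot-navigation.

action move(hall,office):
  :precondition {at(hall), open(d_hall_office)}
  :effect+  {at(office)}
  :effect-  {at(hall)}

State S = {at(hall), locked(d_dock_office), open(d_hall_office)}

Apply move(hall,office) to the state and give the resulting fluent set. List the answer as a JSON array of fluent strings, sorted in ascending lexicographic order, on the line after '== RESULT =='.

Progress:
  pre ⊆ S: {at(hall), open(d_hall_office)} ⊆ S  — applicable
  S \ del = {locked(d_dock_office), open(d_hall_office)}
  ∪ add   = {at(office), locked(d_dock_office), open(d_hall_office)}

== RESULT ==
["at(office)", "locked(d_dock_office)", "open(d_hall_office)"]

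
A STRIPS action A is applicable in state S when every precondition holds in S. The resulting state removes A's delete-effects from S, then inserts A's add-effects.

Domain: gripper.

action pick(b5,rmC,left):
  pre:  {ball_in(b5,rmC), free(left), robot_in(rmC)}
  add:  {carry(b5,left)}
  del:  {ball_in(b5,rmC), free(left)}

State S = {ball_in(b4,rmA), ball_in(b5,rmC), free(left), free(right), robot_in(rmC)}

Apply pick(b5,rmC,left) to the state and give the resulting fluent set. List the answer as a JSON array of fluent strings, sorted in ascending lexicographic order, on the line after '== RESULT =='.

Progress:
  pre ⊆ S: {ball_in(b5,rmC), free(left), robot_in(rmC)} ⊆ S  — applicable
  S \ del = {ball_in(b4,rmA), free(right), robot_in(rmC)}
  ∪ add   = {ball_in(b4,rmA), carry(b5,left), free(right), robot_in(rmC)}

== RESULT ==
["ball_in(b4,rmA)", "carry(b5,left)", "free(right)", "robot_in(rmC)"]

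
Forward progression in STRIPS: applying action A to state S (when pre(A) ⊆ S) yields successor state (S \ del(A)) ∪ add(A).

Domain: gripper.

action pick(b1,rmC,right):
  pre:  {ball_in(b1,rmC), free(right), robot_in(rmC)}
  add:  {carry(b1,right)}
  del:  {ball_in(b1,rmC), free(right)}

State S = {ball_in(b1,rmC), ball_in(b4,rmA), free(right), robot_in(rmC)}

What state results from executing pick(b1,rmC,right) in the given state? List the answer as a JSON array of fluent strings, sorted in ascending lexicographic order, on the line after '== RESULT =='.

Compute (S \ del) ∪ add:
  pre ⊆ S: {ball_in(b1,rmC), free(right), robot_in(rmC)} ⊆ S  — applicable
  S \ del = {ball_in(b4,rmA), robot_in(rmC)}
  ∪ add   = {ball_in(b4,rmA), carry(b1,right), robot_in(rmC)}

== RESULT ==
["ball_in(b4,rmA)", "carry(b1,right)", "robot_in(rmC)"]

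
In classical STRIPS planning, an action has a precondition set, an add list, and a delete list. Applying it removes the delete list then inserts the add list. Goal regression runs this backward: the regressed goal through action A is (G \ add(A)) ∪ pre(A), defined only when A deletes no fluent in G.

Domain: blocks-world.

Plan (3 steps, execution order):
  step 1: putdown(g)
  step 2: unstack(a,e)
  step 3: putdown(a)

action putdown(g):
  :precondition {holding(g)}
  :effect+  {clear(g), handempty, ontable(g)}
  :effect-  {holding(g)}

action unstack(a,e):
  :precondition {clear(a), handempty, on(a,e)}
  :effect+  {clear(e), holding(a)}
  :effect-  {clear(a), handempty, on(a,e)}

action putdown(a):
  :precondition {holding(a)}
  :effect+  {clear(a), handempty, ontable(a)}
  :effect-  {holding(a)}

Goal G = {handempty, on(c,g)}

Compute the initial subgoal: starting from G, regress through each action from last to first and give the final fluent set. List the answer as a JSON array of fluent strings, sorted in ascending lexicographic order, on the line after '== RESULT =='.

Regress step by step:
  through step 3 (putdown(a)): drop {handempty}, keep {on(c,g)}, require {holding(a)}
    → {holding(a), on(c,g)}
  through step 2 (unstack(a,e)): drop {holding(a)}, keep {on(c,g)}, require {clear(a), handempty, on(a,e)}
    → {clear(a), handempty, on(a,e), on(c,g)}
  through step 1 (putdown(g)): drop {handempty}, keep {clear(a), on(a,e), on(c,g)}, require {holding(g)}
    → {clear(a), holding(g), on(a,e), on(c,g)}

== RESULT ==
["clear(a)", "holding(g)", "on(a,e)", "on(c,g)"]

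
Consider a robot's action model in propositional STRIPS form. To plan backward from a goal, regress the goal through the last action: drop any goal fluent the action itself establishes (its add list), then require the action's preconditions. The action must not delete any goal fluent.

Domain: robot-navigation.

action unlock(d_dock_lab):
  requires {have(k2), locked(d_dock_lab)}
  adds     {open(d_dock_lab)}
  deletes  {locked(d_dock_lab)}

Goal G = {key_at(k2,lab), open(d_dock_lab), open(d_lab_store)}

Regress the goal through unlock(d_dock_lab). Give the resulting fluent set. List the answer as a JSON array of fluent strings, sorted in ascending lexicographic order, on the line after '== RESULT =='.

Compute (G \ add) ∪ pre:
  G ∩ del = {}  (empty — regression defined)
  G \ add = {key_at(k2,lab), open(d_dock_lab), open(d_lab_store)} \ {open(d_dock_lab)} = {key_at(k2,lab), open(d_lab_store)}
  ∪ pre   = {key_at(k2,lab), open(d_lab_store)} ∪ {have(k2), locked(d_dock_lab)}
          = {have(k2), key_at(k2,lab), locked(d_dock_lab), open(d_lab_store)}

== RESULT ==
["have(k2)", "key_at(k2,lab)", "locked(d_dock_lab)", "open(d_lab_store)"]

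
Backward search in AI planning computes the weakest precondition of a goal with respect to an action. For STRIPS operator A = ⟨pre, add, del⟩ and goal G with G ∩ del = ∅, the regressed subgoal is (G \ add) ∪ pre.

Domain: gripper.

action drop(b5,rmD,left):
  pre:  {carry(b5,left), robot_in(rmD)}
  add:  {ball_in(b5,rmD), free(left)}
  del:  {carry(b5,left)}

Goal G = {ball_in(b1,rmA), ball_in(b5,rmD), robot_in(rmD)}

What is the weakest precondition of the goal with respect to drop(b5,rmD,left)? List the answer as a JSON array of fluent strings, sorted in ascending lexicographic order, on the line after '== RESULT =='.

Regress:
  G ∩ del = {}  (empty — regression defined)
  G \ add = {ball_in(b1,rmA), ball_in(b5,rmD), robot_in(rmD)} \ {ball_in(b5,rmD), free(left)} = {ball_in(b1,rmA), robot_in(rmD)}
  ∪ pre   = {ball_in(b1,rmA), robot_in(rmD)} ∪ {carry(b5,left), robot_in(rmD)}
          = {ball_in(b1,rmA), carry(b5,left), robot_in(rmD)}

== RESULT ==
["ball_in(b1,rmA)", "carry(b5,left)", "robot_in(rmD)"]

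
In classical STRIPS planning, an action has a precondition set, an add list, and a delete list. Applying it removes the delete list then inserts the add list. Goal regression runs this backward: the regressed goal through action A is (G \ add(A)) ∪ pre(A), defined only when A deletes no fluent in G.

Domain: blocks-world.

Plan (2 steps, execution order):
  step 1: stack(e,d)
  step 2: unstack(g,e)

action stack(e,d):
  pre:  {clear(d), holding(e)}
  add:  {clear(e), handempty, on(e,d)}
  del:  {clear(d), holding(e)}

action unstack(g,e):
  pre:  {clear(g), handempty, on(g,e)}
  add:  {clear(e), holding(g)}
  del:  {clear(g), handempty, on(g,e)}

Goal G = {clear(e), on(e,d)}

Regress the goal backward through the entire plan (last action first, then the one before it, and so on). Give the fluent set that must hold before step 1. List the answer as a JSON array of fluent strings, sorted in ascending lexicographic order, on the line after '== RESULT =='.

Regress step by step:
  through step 2 (unstack(g,e)): drop {clear(e)}, keep {on(e,d)}, require {clear(g), handempty, on(g,e)}
    → {clear(g), handempty, on(e,d), on(g,e)}
  through step 1 (stack(e,d)): drop {handempty, on(e,d)}, keep {clear(g), on(g,e)}, require {clear(d), holding(e)}
    → {clear(d), clear(g), holding(e), on(g,e)}

== RESULT ==
["clear(d)", "clear(g)", "holding(e)", "on(g,e)"]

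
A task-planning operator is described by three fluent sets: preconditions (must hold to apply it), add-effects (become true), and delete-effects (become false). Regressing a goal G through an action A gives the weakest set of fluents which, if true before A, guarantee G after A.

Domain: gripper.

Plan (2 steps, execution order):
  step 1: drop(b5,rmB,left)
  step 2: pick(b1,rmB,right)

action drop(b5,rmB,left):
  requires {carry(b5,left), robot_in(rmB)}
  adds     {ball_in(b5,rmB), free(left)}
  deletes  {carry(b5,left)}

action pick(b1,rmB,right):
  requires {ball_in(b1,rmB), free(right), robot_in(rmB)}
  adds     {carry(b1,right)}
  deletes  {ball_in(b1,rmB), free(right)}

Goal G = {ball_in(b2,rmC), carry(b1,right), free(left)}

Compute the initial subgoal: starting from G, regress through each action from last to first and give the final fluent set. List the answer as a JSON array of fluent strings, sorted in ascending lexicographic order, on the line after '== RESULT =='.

Work backward from the goal:
  through step 2 (pick(b1,rmB,right)): drop {carry(b1,right)}, keep {ball_in(b2,rmC), free(left)}, require {ball_in(b1,rmB), free(right), robot_in(rmB)}
    → {ball_in(b1,rmB), ball_in(b2,rmC), free(left), free(right), robot_in(rmB)}
  through step 1 (drop(b5,rmB,left)): drop {free(left)}, keep {ball_in(b1,rmB), ball_in(b2,rmC), free(right), robot_in(rmB)}, require {carry(b5,left), robot_in(rmB)}
    → {ball_in(b1,rmB), ball_in(b2,rmC), carry(b5,left), free(right), robot_in(rmB)}

== RESULT ==
["ball_in(b1,rmB)", "ball_in(b2,rmC)", "carry(b5,left)", "free(right)", "robot_in(rmB)"]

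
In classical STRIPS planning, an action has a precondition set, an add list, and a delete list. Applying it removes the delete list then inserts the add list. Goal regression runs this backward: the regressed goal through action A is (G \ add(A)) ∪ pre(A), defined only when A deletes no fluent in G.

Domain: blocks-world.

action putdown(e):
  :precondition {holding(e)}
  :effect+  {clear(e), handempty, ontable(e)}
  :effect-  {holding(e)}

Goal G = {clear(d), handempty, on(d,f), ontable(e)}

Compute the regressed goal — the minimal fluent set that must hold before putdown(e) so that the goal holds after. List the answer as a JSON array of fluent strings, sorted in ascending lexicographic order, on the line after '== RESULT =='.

Regress:
  G ∩ del = {}  (empty — regression defined)
  G \ add = {clear(d), handempty, on(d,f), ontable(e)} \ {clear(e), handempty, ontable(e)} = {clear(d), on(d,f)}
  ∪ pre   = {clear(d), on(d,f)} ∪ {holding(e)}
          = {clear(d), holding(e), on(d,f)}

== RESULT ==
["clear(d)", "holding(e)", "on(d,f)"]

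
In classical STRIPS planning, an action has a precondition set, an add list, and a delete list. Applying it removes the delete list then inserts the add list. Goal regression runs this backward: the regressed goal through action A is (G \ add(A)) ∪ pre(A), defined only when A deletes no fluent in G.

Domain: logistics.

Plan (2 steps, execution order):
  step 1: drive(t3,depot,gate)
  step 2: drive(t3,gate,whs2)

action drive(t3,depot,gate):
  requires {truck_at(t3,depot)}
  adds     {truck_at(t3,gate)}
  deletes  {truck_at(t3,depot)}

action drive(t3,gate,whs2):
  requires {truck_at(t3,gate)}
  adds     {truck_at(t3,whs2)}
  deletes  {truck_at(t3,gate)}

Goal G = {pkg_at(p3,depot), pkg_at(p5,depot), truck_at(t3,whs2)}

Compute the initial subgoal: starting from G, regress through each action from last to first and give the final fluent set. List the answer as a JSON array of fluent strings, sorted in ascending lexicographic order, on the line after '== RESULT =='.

Regress step by step:
  through step 2 (drive(t3,gate,whs2)): drop {truck_at(t3,whs2)}, keep {pkg_at(p3,depot), pkg_at(p5,depot)}, require {truck_at(t3,gate)}
    → {pkg_at(p3,depot), pkg_at(p5,depot), truck_at(t3,gate)}
  through step 1 (drive(t3,depot,gate)): drop {truck_at(t3,gate)}, keep {pkg_at(p3,depot), pkg_at(p5,depot)}, require {truck_at(t3,depot)}
    → {pkg_at(p3,depot), pkg_at(p5,depot), truck_at(t3,depot)}

== RESULT ==
["pkg_at(p3,depot)", "pkg_at(p5,depot)", "truck_at(t3,depot)"]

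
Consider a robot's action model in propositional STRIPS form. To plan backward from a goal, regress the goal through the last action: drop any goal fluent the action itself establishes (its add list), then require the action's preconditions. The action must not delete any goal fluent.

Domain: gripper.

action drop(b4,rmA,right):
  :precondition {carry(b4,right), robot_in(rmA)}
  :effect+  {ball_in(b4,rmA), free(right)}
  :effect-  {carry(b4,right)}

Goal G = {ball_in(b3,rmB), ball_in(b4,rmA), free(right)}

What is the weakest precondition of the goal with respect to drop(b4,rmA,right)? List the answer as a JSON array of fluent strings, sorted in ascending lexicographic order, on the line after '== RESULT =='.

Compute (G \ add) ∪ pre:
  G ∩ del = {}  (empty — regression defined)
  G \ add = {ball_in(b3,rmB), ball_in(b4,rmA), free(right)} \ {ball_in(b4,rmA), free(right)} = {ball_in(b3,rmB)}
  ∪ pre   = {ball_in(b3,rmB)} ∪ {carry(b4,right), robot_in(rmA)}
          = {ball_in(b3,rmB), carry(b4,right), robot_in(rmA)}

== RESULT ==
["ball_in(b3,rmB)", "carry(b4,right)", "robot_in(rmA)"]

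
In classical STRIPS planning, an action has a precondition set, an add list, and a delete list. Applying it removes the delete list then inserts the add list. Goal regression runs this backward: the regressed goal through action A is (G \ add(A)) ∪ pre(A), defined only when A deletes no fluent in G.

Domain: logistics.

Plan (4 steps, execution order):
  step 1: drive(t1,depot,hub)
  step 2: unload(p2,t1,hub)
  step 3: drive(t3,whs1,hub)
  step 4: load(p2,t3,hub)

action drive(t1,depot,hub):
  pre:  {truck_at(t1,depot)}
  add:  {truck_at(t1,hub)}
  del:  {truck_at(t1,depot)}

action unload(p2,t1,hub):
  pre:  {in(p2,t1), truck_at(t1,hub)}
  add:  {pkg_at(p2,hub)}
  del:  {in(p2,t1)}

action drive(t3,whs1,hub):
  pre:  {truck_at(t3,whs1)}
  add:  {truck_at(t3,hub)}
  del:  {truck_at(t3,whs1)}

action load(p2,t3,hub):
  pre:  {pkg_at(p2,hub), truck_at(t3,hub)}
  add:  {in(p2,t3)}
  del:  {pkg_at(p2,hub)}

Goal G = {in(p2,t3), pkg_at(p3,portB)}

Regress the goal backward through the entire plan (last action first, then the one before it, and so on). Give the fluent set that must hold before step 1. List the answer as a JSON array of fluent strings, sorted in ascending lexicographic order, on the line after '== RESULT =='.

Regress step by step:
  through step 4 (load(p2,t3,hub)): drop {in(p2,t3)}, keep {pkg_at(p3,portB)}, require {pkg_at(p2,hub), truck_at(t3,hub)}
    → {pkg_at(p2,hub), pkg_at(p3,portB), truck_at(t3,hub)}
  through step 3 (drive(t3,whs1,hub)): drop {truck_at(t3,hub)}, keep {pkg_at(p2,hub), pkg_at(p3,portB)}, require {truck_at(t3,whs1)}
    → {pkg_at(p2,hub), pkg_at(p3,portB), truck_at(t3,whs1)}
  through step 2 (unload(p2,t1,hub)): drop {pkg_at(p2,hub)}, keep {pkg_at(p3,portB), truck_at(t3,whs1)}, require {in(p2,t1), truck_at(t1,hub)}
    → {in(p2,t1), pkg_at(p3,portB), truck_at(t1,hub), truck_at(t3,whs1)}
  through step 1 (drive(t1,depot,hub)): drop {truck_at(t1,hub)}, keep {in(p2,t1), pkg_at(p3,portB), truck_at(t3,whs1)}, require {truck_at(t1,depot)}
    → {in(p2,t1), pkg_at(p3,portB), truck_at(t1,depot), truck_at(t3,whs1)}

== RESULT ==
["in(p2,t1)", "pkg_at(p3,portB)", "truck_at(t1,depot)", "truck_at(t3,whs1)"]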